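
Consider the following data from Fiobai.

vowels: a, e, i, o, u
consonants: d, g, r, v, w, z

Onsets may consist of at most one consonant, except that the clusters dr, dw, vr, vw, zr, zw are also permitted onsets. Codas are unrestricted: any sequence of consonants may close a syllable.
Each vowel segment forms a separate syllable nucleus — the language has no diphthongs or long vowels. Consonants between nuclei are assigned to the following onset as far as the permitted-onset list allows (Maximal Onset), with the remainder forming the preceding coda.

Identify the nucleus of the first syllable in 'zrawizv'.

a

Vowels present: a, i; each is a nucleus, giving 2 syllables.
The first nucleus (vowel 1 from the left) is /a/.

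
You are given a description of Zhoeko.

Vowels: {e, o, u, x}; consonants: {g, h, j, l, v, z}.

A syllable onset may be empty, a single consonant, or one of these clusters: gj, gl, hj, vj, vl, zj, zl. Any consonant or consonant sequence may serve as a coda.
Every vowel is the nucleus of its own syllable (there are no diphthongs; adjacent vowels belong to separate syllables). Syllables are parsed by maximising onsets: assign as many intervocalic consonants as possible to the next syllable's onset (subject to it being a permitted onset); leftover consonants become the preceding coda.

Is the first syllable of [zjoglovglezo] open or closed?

Vowels present: o, o, e, o; each is a nucleus, giving 4 syllables.
σ1/σ2 boundary: cluster /gl/ — /gl/ is itself a permitted onset, so the whole cluster goes right; preceding coda = ∅.
σ2/σ3 boundary: /vgl/ splits as /v/ + /gl/ (/gl/ is the longest suffix that is a licit onset).
σ3/σ4 boundary: /z/ → onset of the next syllable (single consonants are always licit onsets).
Result: zjo.glov.gle.zo.
Syllable 1 is /zjo/; it ends in its nucleus with no coda, so it is open.

open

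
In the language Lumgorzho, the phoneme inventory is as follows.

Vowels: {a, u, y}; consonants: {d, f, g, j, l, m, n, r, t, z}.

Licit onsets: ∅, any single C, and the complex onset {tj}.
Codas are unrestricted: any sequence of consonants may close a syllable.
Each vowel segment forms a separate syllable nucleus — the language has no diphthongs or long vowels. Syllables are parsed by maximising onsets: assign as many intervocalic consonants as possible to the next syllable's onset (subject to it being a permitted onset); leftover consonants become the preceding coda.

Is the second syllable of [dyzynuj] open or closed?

The vowels are y, y, u — 3 nuclei, so 3 syllables.
V1 /y/ – V2 /y/: /z/ is a single consonant, so it becomes the next onset.
V2 /y/ – V3 /u/: /n/ → onset of the next syllable (single consonants are always licit onsets).
Putting it together: dy.zy.nuj.
Syllable 2 is /zy/; it ends in its nucleus with no coda, so it is open.

open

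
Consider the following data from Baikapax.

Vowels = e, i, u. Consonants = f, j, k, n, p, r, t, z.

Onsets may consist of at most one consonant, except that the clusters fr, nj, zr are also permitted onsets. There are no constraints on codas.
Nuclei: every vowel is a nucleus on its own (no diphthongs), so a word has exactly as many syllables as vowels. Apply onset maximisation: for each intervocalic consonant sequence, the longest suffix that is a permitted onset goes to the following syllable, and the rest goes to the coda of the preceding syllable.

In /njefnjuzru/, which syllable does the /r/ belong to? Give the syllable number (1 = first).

The vowels are e, u, u — 3 nuclei, so 3 syllables.
/e…u/ gap (V1→V2): cluster /fnj/ — the longest permitted-onset suffix is /nj/; onset = /nj/, preceding coda = /f/.
/u…u/ gap (V2→V3): cluster /zr/ — /zr/ is itself a permitted onset, so the whole cluster goes right; preceding coda = ∅.
So the parse is njef.nju.zru.
The /r/ is in the onset of syllable 3 (/zru/).

3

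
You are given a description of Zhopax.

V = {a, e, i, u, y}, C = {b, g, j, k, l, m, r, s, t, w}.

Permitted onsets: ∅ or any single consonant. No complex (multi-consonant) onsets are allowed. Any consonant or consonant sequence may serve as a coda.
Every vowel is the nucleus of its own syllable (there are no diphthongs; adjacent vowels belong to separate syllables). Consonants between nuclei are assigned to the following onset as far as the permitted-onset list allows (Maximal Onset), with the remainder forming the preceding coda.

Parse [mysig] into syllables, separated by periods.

my.sig

Vowels present: y, i; each is a nucleus, giving 2 syllables.
σ1/σ2 boundary: /s/ is a single consonant, so it becomes the next onset.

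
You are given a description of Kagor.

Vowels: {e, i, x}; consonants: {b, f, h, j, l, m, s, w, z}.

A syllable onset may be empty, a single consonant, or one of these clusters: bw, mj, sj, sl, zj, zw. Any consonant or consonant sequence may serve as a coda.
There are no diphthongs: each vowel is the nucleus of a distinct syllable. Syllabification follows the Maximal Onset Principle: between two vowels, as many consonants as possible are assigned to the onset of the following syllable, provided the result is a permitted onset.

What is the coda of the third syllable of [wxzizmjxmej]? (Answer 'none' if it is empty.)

none

The vowels are x, i, x, e — 4 nuclei, so 4 syllables.
V1 /x/ – V2 /i/: /z/ is a single consonant, so it becomes the next onset.
V2 /i/ – V3 /x/: /zmj/ — longest licit onset from the right is /mj/, leaving /z/ as coda.
V3 /x/ – V4 /e/: just /m/ — single C goes to the following onset.
Syllabification: wx.ziz.mjx.mej.
Syllable 3 is /mjx/: onset /mj/, nucleus /x/, coda ∅.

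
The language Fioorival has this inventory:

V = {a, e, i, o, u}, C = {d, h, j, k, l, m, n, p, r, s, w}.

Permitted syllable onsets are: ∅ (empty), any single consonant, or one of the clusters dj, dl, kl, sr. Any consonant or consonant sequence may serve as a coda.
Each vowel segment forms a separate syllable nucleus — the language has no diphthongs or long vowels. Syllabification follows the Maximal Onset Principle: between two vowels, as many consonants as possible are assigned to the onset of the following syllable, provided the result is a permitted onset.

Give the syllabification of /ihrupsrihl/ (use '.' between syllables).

Nuclei (vowels): i, u, i → 3 syllables.
V1 /i/ – V2 /u/: /hr/ — longest licit onset from the right is /r/, leaving /h/ as coda.
V2 /u/ – V3 /i/: /psr/ — longest licit onset from the right is /sr/, leaving /p/ as coda.

ih.rup.srihl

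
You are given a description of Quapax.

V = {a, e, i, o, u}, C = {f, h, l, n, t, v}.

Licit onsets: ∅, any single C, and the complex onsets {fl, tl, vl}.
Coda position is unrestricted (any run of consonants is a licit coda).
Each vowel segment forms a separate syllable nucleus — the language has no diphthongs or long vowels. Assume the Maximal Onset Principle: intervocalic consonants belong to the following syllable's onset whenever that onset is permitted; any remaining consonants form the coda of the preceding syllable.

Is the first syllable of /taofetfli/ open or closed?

open

The vowels are a, o, e, i — 4 nuclei, so 4 syllables.
/a…o/ gap (V1→V2): hiatus — the boundary sits between the two vowels.
/o…e/ gap (V2→V3): just /f/ — single C goes to the following onset.
/e…i/ gap (V3→V4): /tfl/; trying suffixes from longest down, /fl/ is the first permitted one, so coda /t/ | onset /fl/.
Result: ta.o.fet.fli.
Syllable 1 is /ta/; it ends in its nucleus with no coda, so it is open.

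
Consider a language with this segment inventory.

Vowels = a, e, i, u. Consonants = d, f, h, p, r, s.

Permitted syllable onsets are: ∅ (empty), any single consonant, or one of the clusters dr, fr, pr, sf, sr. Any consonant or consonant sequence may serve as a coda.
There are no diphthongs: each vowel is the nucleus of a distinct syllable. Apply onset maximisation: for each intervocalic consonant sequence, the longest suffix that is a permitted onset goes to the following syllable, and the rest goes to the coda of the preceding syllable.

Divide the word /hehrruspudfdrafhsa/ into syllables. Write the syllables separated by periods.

hehr.rus.pudf.drafh.sa

Vowels present: e, u, u, a, a; each is a nucleus, giving 5 syllables.
V1 /e/ – V2 /u/: /hrr/ — longest licit onset from the right is /r/, leaving /hr/ as coda.
V2 /u/ – V3 /u/: /sp/ splits as /s/ + /p/ (/p/ is the longest suffix that is a licit onset).
V3 /u/ – V4 /a/: cluster /dfdr/ — the longest permitted-onset suffix is /dr/; onset = /dr/, preceding coda = /df/.
V4 /a/ – V5 /a/: cluster /fhs/ — the longest permitted-onset suffix is /s/; onset = /s/, preceding coda = /fh/.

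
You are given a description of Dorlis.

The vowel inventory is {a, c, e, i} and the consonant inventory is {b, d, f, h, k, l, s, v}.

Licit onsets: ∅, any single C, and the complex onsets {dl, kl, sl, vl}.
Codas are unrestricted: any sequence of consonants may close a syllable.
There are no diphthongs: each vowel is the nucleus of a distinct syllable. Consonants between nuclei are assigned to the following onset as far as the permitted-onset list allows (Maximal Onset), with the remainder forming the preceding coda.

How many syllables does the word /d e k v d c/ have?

2

Vowels present: e, c; each is a nucleus, giving 2 syllables.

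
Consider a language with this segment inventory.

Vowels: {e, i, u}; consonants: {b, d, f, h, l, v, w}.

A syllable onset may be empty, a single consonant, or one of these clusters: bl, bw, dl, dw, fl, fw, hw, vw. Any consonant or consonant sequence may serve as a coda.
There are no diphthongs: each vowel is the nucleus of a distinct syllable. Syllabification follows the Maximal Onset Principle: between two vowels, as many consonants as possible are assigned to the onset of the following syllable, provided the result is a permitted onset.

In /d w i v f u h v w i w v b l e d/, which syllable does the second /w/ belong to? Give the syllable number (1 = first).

3

The vowels are i, u, i, e — 4 nuclei, so 4 syllables.
Between /i/ (V1) and /u/ (V2): cluster /vf/ — the longest permitted-onset suffix is /f/; onset = /f/, preceding coda = /v/.
Between /u/ (V2) and /i/ (V3): /hvw/ — longest licit onset from the right is /vw/, leaving /h/ as coda.
Between /i/ (V3) and /e/ (V4): /wvbl/ splits as /wv/ + /bl/ (/bl/ is the longest suffix that is a licit onset).
So the parse is dwiv.fuh.vwiwv.bled.
The second /w/ is in the onset of syllable 3 (/vwiwv/).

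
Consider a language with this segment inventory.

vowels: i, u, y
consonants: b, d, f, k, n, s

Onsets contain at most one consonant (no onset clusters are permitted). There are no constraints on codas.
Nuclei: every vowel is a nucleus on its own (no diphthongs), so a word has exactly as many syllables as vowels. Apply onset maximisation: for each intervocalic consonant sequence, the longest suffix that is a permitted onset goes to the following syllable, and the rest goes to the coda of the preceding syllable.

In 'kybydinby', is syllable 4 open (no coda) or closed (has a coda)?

open

Nuclei (vowels): y, y, i, y → 4 syllables.
σ1/σ2 boundary: /b/ is a single consonant, so it becomes the next onset.
σ2/σ3 boundary: /d/ is a single consonant, so it becomes the next onset.
σ3/σ4 boundary: /nb/; trying suffixes from longest down, /b/ is the first permitted one, so coda /n/ | onset /b/.
So the parse is ky.by.din.by.
Syllable 4 is /by/; it ends in its nucleus with no coda, so it is open.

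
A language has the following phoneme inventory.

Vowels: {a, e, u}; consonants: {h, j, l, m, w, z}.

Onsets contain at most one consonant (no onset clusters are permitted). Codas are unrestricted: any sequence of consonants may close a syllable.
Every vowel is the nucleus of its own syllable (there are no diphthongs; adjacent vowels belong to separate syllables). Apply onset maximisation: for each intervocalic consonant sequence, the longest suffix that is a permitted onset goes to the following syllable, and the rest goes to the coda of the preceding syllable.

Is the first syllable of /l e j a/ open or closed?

open

The vowels are e, a — 2 nuclei, so 2 syllables.
/e…a/ gap (V1→V2): /j/ is a single consonant, so it becomes the next onset.
So the parse is le.ja.
Syllable 1 is /le/; it ends in its nucleus with no coda, so it is open.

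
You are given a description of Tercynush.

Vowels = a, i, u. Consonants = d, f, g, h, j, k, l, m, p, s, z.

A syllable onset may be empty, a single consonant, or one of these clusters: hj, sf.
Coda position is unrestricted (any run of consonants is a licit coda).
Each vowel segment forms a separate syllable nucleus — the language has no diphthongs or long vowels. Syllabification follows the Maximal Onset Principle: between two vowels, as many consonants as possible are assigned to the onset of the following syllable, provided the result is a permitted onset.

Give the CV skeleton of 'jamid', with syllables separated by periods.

Nuclei (vowels): a, i → 2 syllables.
/a…i/ gap (V1→V2): /m/ is a single consonant, so it becomes the next onset.
Result: ja.mid.
Mapping each syllable to C/V: /ja/ → CV, /mid/ → CVC.

CV.CVC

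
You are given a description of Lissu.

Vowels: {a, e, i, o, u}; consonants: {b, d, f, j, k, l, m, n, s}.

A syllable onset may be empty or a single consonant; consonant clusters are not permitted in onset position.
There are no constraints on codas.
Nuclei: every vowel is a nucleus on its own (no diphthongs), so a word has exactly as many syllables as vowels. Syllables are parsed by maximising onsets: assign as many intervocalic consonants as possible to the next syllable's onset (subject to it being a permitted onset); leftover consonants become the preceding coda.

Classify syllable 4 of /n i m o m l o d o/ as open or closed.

Vowels present: i, o, o, o; each is a nucleus, giving 4 syllables.
σ1/σ2 boundary: just /m/ — single C goes to the following onset.
σ2/σ3 boundary: /ml/; trying suffixes from longest down, /l/ is the first permitted one, so coda /m/ | onset /l/.
σ3/σ4 boundary: /d/ is a single consonant, so it becomes the next onset.
Putting it together: ni.mom.lo.do.
Syllable 4 is /do/; it ends in its nucleus with no coda, so it is open.

open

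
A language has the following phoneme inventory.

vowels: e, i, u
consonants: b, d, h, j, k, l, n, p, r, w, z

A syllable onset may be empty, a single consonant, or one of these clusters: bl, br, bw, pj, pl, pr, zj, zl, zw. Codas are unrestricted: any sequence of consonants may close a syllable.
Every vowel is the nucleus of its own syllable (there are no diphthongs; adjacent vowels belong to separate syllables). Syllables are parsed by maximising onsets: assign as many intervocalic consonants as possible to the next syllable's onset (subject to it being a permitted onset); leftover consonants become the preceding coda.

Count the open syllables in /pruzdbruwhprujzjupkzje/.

Nuclei (vowels): u, u, u, u, e → 5 syllables.
V1 /u/ – V2 /u/: /zdbr/; trying suffixes from longest down, /br/ is the first permitted one, so coda /zd/ | onset /br/.
V2 /u/ – V3 /u/: /whpr/; trying suffixes from longest down, /pr/ is the first permitted one, so coda /wh/ | onset /pr/.
V3 /u/ – V4 /u/: cluster /jzj/ — the longest permitted-onset suffix is /zj/; onset = /zj/, preceding coda = /j/.
V4 /u/ – V5 /e/: /pkzj/; trying suffixes from longest down, /zj/ is the first permitted one, so coda /pk/ | onset /zj/.
Syllabification: pruzd.bruwh.pruj.zjupk.zje.
Classifying each syllable: /pruzd/ (closed), /bruwh/ (closed), /pruj/ (closed), /zjupk/ (closed), /zje/ (open).
Open syllables: 1.

1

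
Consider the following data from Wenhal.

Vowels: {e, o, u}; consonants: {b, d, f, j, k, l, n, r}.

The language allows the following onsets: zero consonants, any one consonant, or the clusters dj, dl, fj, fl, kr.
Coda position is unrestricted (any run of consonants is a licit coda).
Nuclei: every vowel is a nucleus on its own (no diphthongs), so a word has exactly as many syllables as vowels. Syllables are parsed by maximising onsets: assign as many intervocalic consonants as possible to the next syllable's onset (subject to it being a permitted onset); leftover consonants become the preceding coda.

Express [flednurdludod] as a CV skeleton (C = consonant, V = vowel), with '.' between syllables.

CCVC.CVC.CCV.CVC

Nuclei (vowels): e, u, u, o → 4 syllables.
/e…u/ gap (V1→V2): /dn/ — longest licit onset from the right is /n/, leaving /d/ as coda.
/u…u/ gap (V2→V3): /rdl/; trying suffixes from longest down, /dl/ is the first permitted one, so coda /r/ | onset /dl/.
/u…o/ gap (V3→V4): just /d/ — single C goes to the following onset.
Syllabification: fled.nur.dlu.dod.
Mapping each syllable to C/V: /fled/ → CCVC, /nur/ → CVC, /dlu/ → CCV, /dod/ → CVC.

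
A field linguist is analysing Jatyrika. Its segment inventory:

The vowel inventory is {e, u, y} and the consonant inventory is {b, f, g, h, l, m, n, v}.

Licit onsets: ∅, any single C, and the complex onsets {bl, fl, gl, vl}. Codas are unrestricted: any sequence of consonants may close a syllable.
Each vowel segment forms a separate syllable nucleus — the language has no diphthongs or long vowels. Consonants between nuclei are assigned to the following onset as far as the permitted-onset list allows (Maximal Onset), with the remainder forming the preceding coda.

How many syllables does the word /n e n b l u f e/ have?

The vowels are e, u, e — 3 nuclei, so 3 syllables.

3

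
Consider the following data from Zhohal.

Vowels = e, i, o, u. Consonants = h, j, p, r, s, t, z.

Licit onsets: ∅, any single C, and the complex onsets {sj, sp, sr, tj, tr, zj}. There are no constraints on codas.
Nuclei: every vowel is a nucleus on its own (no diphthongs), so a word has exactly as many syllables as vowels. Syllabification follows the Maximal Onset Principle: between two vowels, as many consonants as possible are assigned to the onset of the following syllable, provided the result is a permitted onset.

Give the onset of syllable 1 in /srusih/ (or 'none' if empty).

Vowels present: u, i; each is a nucleus, giving 2 syllables.
V1 /u/ – V2 /i/: /s/ → onset of the next syllable (single consonants are always licit onsets).
Putting it together: sru.sih.
Syllable 1 is /sru/: onset /sr/, nucleus /u/, coda ∅.

sr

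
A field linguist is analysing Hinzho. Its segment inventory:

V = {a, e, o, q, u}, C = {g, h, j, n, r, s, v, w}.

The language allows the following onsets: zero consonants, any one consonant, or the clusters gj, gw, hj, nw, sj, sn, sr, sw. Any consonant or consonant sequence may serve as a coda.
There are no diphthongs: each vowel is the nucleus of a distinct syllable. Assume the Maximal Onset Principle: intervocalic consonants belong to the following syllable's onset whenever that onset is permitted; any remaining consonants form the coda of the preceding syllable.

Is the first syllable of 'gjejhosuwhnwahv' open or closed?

Vowels present: e, o, u, a; each is a nucleus, giving 4 syllables.
Between /e/ (V1) and /o/ (V2): /jh/ splits as /j/ + /h/ (/h/ is the longest suffix that is a licit onset).
Between /o/ (V2) and /u/ (V3): /s/ → onset of the next syllable (single consonants are always licit onsets).
Between /u/ (V3) and /a/ (V4): cluster /whnw/ — the longest permitted-onset suffix is /nw/; onset = /nw/, preceding coda = /wh/.
So the parse is gjej.ho.suwh.nwahv.
Syllable 1 is /gjej/ with coda /j/, so it is closed.

closed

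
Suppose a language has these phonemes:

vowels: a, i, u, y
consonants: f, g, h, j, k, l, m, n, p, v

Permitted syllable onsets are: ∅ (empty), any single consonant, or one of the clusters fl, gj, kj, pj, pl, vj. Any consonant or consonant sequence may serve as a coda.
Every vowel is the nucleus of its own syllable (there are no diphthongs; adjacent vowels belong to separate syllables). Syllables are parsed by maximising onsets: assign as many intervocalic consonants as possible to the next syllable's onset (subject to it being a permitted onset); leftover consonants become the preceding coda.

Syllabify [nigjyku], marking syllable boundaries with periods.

The vowels are i, y, u — 3 nuclei, so 3 syllables.
V1 /i/ – V2 /y/: /gj/ — entire cluster is a permitted onset → onset /gj/, coda ∅.
V2 /y/ – V3 /u/: /k/ is a single consonant, so it becomes the next onset.

ni.gjy.ku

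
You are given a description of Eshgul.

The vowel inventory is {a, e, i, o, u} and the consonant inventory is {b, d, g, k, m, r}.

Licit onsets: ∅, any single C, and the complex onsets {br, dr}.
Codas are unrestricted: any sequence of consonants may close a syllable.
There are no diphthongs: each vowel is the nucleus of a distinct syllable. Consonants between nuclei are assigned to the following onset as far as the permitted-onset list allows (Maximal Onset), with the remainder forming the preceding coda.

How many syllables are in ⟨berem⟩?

Nuclei (vowels): e, e → 2 syllables.

2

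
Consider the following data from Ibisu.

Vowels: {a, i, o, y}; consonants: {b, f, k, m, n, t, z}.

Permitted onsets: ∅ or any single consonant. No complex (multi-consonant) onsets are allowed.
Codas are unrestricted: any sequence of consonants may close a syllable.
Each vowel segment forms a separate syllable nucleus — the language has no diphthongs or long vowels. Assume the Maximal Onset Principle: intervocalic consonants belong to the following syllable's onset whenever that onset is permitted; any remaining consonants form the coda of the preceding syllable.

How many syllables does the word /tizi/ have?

2

Nuclei (vowels): i, i → 2 syllables.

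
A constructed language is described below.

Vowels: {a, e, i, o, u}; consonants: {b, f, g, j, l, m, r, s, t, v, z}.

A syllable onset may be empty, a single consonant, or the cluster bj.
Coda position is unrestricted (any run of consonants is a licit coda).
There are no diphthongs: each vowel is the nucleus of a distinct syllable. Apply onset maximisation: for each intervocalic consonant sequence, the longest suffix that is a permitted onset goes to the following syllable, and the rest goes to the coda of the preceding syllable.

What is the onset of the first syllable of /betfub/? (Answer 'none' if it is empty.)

b

Vowels present: e, u; each is a nucleus, giving 2 syllables.
/e…u/ gap (V1→V2): /tf/; trying suffixes from longest down, /f/ is the first permitted one, so coda /t/ | onset /f/.
So the parse is bet.fub.
Syllable 1 is /bet/: onset /b/, nucleus /e/, coda /t/.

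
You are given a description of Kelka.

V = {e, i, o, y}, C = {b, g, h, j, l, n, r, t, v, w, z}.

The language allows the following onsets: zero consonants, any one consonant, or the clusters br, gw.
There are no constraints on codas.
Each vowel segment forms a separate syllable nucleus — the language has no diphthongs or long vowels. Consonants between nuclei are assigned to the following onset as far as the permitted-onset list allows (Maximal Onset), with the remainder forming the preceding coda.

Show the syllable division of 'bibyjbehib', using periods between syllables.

The vowels are i, y, e, i — 4 nuclei, so 4 syllables.
V1 /i/ – V2 /y/: /b/ is a single consonant, so it becomes the next onset.
V2 /y/ – V3 /e/: /jb/ splits as /j/ + /b/ (/b/ is the longest suffix that is a licit onset).
V3 /e/ – V4 /i/: just /h/ — single C goes to the following onset.

bi.byj.be.hib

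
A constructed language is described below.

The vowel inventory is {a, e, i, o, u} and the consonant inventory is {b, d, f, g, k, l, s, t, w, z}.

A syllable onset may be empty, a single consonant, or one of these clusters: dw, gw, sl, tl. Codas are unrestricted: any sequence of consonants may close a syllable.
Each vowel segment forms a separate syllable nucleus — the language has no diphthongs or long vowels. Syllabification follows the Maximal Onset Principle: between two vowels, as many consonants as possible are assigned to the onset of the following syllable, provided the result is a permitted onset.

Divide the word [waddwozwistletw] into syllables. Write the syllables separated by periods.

wad.dwoz.wis.tletw

The vowels are a, o, i, e — 4 nuclei, so 4 syllables.
Between /a/ (V1) and /o/ (V2): /ddw/; trying suffixes from longest down, /dw/ is the first permitted one, so coda /d/ | onset /dw/.
Between /o/ (V2) and /i/ (V3): /zw/; trying suffixes from longest down, /w/ is the first permitted one, so coda /z/ | onset /w/.
Between /i/ (V3) and /e/ (V4): /stl/ splits as /s/ + /tl/ (/tl/ is the longest suffix that is a licit onset).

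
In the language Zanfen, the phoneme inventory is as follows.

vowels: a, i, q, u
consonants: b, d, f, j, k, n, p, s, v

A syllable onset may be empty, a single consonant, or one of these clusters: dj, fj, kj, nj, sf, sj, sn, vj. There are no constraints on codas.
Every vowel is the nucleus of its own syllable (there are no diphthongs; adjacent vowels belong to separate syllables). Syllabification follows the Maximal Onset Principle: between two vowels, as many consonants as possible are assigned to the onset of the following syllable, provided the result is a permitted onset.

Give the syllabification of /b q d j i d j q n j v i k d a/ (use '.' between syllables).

The vowels are q, i, q, i, a — 5 nuclei, so 5 syllables.
/q…i/ gap (V1→V2): /dj/ is a licit onset in full, so it all attaches to the next syllable.
/i…q/ gap (V2→V3): /dj/ — entire cluster is a permitted onset → onset /dj/, coda ∅.
/q…i/ gap (V3→V4): /njv/ splits as /nj/ + /v/ (/v/ is the longest suffix that is a licit onset).
/i…a/ gap (V4→V5): /kd/; trying suffixes from longest down, /d/ is the first permitted one, so coda /k/ | onset /d/.

bq.dji.djqnj.vik.da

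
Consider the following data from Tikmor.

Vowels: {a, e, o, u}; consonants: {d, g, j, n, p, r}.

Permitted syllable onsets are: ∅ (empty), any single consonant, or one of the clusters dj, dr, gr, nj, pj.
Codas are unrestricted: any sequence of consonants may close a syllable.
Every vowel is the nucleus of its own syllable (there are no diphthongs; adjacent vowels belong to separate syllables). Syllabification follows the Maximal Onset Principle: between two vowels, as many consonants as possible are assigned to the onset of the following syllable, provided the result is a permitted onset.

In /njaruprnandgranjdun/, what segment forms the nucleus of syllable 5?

The vowels are a, u, a, a, u — 5 nuclei, so 5 syllables.
The fifth nucleus (vowel 5 from the left) is /u/.

u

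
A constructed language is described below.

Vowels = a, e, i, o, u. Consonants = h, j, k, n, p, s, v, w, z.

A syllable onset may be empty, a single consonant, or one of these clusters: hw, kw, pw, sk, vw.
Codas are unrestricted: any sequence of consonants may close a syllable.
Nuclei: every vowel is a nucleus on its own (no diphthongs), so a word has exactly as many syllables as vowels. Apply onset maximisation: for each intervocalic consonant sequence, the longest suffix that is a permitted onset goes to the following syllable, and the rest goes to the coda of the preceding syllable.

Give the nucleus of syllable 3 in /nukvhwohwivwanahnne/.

i

Nuclei (vowels): u, o, i, a, a, e → 6 syllables.
The third nucleus (vowel 3 from the left) is /i/.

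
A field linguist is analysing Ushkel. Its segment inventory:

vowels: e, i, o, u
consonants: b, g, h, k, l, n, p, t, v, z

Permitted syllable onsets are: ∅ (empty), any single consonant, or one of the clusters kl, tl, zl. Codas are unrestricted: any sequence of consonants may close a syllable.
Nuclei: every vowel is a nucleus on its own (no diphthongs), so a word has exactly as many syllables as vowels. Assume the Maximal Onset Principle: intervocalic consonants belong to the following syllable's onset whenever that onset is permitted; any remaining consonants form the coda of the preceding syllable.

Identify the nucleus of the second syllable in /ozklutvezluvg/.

u

The vowels are o, u, e, u — 4 nuclei, so 4 syllables.
The second nucleus (vowel 2 from the left) is /u/.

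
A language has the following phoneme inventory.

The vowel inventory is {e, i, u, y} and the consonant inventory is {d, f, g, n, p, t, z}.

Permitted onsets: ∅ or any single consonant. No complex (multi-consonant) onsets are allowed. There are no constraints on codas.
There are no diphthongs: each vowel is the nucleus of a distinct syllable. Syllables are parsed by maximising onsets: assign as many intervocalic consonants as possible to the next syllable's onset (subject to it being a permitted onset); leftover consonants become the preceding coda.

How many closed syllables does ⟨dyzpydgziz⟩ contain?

The vowels are y, y, i — 3 nuclei, so 3 syllables.
/y…y/ gap (V1→V2): cluster /zp/ — the longest permitted-onset suffix is /p/; onset = /p/, preceding coda = /z/.
/y…i/ gap (V2→V3): /dgz/ splits as /dg/ + /z/ (/z/ is the longest suffix that is a licit onset).
Syllabification: dyz.pydg.ziz.
Classifying each syllable: /dyz/ (closed), /pydg/ (closed), /ziz/ (closed).
Closed syllables: 3.

3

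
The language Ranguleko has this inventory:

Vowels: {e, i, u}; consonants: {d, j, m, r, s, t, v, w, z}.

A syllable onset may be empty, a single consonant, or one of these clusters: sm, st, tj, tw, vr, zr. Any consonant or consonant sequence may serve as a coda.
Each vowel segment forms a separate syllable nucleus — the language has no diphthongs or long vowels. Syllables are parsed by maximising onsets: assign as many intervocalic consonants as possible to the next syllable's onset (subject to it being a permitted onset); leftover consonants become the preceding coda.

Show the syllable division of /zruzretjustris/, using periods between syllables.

The vowels are u, e, u, i — 4 nuclei, so 4 syllables.
σ1/σ2 boundary: /zr/ — entire cluster is a permitted onset → onset /zr/, coda ∅.
σ2/σ3 boundary: /tj/ is a licit onset in full, so it all attaches to the next syllable.
σ3/σ4 boundary: /str/; trying suffixes from longest down, /r/ is the first permitted one, so coda /st/ | onset /r/.

zru.zre.tjust.ris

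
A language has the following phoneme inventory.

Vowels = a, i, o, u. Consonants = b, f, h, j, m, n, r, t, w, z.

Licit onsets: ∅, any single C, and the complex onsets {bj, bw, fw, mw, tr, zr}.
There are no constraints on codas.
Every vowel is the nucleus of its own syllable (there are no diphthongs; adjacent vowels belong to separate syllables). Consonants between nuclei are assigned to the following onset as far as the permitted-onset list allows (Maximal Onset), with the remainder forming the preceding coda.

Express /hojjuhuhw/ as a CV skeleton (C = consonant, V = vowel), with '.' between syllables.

Nuclei (vowels): o, u, u → 3 syllables.
/o…u/ gap (V1→V2): cluster /jj/ — the longest permitted-onset suffix is /j/; onset = /j/, preceding coda = /j/.
/u…u/ gap (V2→V3): just /h/ — single C goes to the following onset.
Syllabification: hoj.ju.huhw.
Mapping each syllable to C/V: /hoj/ → CVC, /ju/ → CV, /huhw/ → CVCC.

CVC.CV.CVCC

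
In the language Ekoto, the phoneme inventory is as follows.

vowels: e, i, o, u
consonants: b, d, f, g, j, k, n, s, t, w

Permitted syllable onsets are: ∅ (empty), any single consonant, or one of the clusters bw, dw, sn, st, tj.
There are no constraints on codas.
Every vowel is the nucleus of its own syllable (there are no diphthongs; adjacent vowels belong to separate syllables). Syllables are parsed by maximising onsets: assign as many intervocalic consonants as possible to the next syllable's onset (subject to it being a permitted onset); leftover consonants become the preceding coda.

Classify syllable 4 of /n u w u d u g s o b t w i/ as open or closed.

Nuclei (vowels): u, u, u, o, i → 5 syllables.
σ1/σ2 boundary: just /w/ — single C goes to the following onset.
σ2/σ3 boundary: /d/ is a single consonant, so it becomes the next onset.
σ3/σ4 boundary: /gs/ — longest licit onset from the right is /s/, leaving /g/ as coda.
σ4/σ5 boundary: /btw/; trying suffixes from longest down, /w/ is the first permitted one, so coda /bt/ | onset /w/.
Result: nu.wu.dug.sobt.wi.
Syllable 4 is /sobt/ with coda /bt/, so it is closed.

closed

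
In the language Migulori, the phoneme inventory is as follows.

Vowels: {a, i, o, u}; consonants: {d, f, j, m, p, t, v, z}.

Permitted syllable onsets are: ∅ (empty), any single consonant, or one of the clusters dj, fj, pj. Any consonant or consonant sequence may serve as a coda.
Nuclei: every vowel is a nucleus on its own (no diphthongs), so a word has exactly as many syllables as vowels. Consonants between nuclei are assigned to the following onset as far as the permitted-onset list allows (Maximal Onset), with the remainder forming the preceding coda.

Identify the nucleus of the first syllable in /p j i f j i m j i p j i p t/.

Vowels present: i, i, i, i; each is a nucleus, giving 4 syllables.
The first nucleus (vowel 1 from the left) is /i/.

i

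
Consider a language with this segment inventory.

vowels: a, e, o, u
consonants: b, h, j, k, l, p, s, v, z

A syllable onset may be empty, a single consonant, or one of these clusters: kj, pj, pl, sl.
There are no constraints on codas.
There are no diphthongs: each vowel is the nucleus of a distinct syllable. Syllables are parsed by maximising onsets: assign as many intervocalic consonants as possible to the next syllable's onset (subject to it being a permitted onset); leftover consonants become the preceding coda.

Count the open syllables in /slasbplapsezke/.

1

Vowels present: a, a, e, e; each is a nucleus, giving 4 syllables.
Between /a/ (V1) and /a/ (V2): /sbpl/ splits as /sb/ + /pl/ (/pl/ is the longest suffix that is a licit onset).
Between /a/ (V2) and /e/ (V3): /ps/ — longest licit onset from the right is /s/, leaving /p/ as coda.
Between /e/ (V3) and /e/ (V4): cluster /zk/ — the longest permitted-onset suffix is /k/; onset = /k/, preceding coda = /z/.
So the parse is slasb.plap.sez.ke.
Classifying each syllable: /slasb/ (closed), /plap/ (closed), /sez/ (closed), /ke/ (open).
Open syllables: 1.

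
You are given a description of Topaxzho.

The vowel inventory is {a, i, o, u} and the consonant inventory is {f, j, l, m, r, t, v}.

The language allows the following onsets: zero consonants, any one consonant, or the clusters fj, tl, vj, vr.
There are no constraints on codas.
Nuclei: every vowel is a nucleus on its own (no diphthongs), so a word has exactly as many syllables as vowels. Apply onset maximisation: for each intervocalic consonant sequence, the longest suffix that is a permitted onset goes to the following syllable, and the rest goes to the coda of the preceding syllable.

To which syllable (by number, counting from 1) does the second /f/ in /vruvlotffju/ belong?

Vowels present: u, o, u; each is a nucleus, giving 3 syllables.
σ1/σ2 boundary: /vl/ splits as /v/ + /l/ (/l/ is the longest suffix that is a licit onset).
σ2/σ3 boundary: /tffj/ — longest licit onset from the right is /fj/, leaving /tf/ as coda.
Putting it together: vruv.lotf.fju.
The second /f/ is in the onset of syllable 3 (/fju/).

3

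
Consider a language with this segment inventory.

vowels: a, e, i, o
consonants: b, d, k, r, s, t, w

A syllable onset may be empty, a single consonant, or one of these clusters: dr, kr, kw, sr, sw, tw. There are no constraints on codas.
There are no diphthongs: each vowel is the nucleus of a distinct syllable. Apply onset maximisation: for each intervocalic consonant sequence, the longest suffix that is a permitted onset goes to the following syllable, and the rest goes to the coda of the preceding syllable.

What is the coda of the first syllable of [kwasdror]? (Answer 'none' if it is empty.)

Nuclei (vowels): a, o → 2 syllables.
V1 /a/ – V2 /o/: /sdr/ — longest licit onset from the right is /dr/, leaving /s/ as coda.
Result: kwas.dror.
Syllable 1 is /kwas/: onset /kw/, nucleus /a/, coda /s/.

s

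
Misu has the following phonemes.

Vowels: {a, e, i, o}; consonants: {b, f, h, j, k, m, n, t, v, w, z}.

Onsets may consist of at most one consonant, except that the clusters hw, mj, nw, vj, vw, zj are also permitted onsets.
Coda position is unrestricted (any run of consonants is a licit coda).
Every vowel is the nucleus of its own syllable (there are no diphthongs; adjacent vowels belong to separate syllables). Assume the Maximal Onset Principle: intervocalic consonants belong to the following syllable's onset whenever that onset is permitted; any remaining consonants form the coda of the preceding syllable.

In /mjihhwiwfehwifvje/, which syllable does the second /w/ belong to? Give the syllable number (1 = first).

Nuclei (vowels): i, i, e, i, e → 5 syllables.
σ1/σ2 boundary: /hhw/; trying suffixes from longest down, /hw/ is the first permitted one, so coda /h/ | onset /hw/.
σ2/σ3 boundary: /wf/; trying suffixes from longest down, /f/ is the first permitted one, so coda /w/ | onset /f/.
σ3/σ4 boundary: /hw/ is a licit onset in full, so it all attaches to the next syllable.
σ4/σ5 boundary: cluster /fvj/ — the longest permitted-onset suffix is /vj/; onset = /vj/, preceding coda = /f/.
Putting it together: mjih.hwiw.fe.hwif.vje.
The second /w/ is in the coda of syllable 2 (/hwiw/).

2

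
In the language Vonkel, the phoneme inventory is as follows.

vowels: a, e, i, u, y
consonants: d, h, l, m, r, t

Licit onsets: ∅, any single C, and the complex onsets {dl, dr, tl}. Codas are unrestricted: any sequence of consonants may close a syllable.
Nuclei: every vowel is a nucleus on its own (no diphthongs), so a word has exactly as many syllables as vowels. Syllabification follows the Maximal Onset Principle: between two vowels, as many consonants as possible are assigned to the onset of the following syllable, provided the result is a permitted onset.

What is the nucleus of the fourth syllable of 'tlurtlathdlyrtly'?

y

Nuclei (vowels): u, a, y, y → 4 syllables.
The fourth nucleus (vowel 4 from the left) is /y/.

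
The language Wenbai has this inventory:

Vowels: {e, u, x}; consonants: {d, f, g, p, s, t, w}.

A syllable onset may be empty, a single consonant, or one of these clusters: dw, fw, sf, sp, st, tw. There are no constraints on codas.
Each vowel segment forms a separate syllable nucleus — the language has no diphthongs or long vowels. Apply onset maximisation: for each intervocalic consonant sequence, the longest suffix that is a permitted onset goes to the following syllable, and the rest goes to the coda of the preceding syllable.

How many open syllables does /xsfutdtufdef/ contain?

Vowels present: x, u, u, e; each is a nucleus, giving 4 syllables.
Between /x/ (V1) and /u/ (V2): /sf/ is a licit onset in full, so it all attaches to the next syllable.
Between /u/ (V2) and /u/ (V3): /tdt/; trying suffixes from longest down, /t/ is the first permitted one, so coda /td/ | onset /t/.
Between /u/ (V3) and /e/ (V4): /fd/ — longest licit onset from the right is /d/, leaving /f/ as coda.
So the parse is x.sfutd.tuf.def.
Classifying each syllable: /x/ (open), /sfutd/ (closed), /tuf/ (closed), /def/ (closed).
Open syllables: 1.

1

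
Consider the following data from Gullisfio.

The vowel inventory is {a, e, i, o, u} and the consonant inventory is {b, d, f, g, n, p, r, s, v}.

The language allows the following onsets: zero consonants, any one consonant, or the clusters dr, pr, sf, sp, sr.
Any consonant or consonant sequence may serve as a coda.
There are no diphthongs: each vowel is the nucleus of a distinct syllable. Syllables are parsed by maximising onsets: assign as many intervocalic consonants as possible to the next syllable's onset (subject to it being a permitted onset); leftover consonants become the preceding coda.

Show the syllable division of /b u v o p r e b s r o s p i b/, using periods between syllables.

Vowels present: u, o, e, o, i; each is a nucleus, giving 5 syllables.
V1 /u/ – V2 /o/: just /v/ — single C goes to the following onset.
V2 /o/ – V3 /e/: /pr/ — entire cluster is a permitted onset → onset /pr/, coda ∅.
V3 /e/ – V4 /o/: /bsr/ splits as /b/ + /sr/ (/sr/ is the longest suffix that is a licit onset).
V4 /o/ – V5 /i/: /sp/ — entire cluster is a permitted onset → onset /sp/, coda ∅.

bu.vo.preb.sro.spib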